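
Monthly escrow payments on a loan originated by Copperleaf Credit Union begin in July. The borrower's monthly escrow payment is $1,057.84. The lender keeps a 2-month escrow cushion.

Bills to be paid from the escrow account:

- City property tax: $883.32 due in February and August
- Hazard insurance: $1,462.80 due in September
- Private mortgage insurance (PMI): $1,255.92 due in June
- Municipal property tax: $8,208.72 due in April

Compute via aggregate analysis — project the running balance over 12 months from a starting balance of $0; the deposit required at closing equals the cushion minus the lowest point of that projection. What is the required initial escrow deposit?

$2,975.44

Cushion = 2 × $1,057.84 = $2,115.68
Trial balance (start $0, +$1,057.84 each month, − disbursements):
  Jul: +$1,057.84 → $1,057.84
  Aug: +$1,057.84 − $883.32 → $1,232.36
  Sep: +$1,057.84 − $1,462.80 → $827.40
  Oct: +$1,057.84 → $1,885.24
  Nov: +$1,057.84 → $2,943.08
  Dec: +$1,057.84 → $4,000.92
  Jan: +$1,057.84 → $5,058.76
  Feb: +$1,057.84 − $883.32 → $5,233.28
  Mar: +$1,057.84 → $6,291.12
  Apr: +$1,057.84 − $8,208.72 → -$859.76
  May: +$1,057.84 → $198.08
  Jun: +$1,057.84 − $1,255.92 → $0.00
Lowest trial balance = -$859.76 (Apr)
Initial deposit = cushion − low point = $2,115.68 − (-$859.76) = $2,975.44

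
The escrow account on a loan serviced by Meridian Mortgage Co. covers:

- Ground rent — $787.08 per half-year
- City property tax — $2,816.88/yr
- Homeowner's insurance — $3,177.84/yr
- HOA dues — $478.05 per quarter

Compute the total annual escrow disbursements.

$9,481.08

Ground rent = $787.08 × 2 = $1,574.16
City property tax = $2,816.88
Homeowner's insurance = $3,177.84
HOA dues = $478.05 × 4 = $1,912.20
Total annual escrow = $1,574.16 + $2,816.88 + $3,177.84 + $1,912.20 = $9,481.08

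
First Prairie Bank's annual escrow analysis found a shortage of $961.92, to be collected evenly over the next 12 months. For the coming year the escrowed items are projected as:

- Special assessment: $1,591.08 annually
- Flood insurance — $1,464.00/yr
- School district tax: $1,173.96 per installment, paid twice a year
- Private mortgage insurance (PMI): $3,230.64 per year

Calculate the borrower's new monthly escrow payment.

Special assessment: $1,591.08 per year
Flood insurance: $1,464.00 per year
School district tax: $1,173.96 × 2 = $2,347.92 per year
Private mortgage insurance (PMI): $3,230.64 per year
Yearly total = $1,591.08 + $1,464.00 + $2,347.92 + $3,230.64 = $8,633.64
Base monthly escrow = $8,633.64 ÷ 12 = $719.47
Shortage per month = $961.92 ÷ 12 = $80.16
New monthly escrow = $719.47 + $80.16 = $799.63

$799.63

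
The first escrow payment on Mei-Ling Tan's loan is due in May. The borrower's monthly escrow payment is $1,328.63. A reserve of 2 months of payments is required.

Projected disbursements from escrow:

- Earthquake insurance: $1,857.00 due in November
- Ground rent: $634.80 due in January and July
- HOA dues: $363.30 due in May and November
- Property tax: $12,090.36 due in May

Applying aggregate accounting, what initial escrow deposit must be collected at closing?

Cushion = 2 × $1,328.63 = $2,657.26
Trial balance (start $0, +$1,328.63 each month, − disbursements):
  May: +$1,328.63 − $12,453.66 → -$11,125.03
  Jun: +$1,328.63 → -$9,796.40
  Jul: +$1,328.63 − $634.80 → -$9,102.57
  Aug: +$1,328.63 → -$7,773.94
  Sep: +$1,328.63 → -$6,445.31
  Oct: +$1,328.63 → -$5,116.68
  Nov: +$1,328.63 − $2,220.30 → -$6,008.35
  Dec: +$1,328.63 → -$4,679.72
  Jan: +$1,328.63 − $634.80 → -$3,985.89
  Feb: +$1,328.63 → -$2,657.26
  Mar: +$1,328.63 → -$1,328.63
  Apr: +$1,328.63 → $0.00
Lowest trial balance = -$11,125.03 (May)
Initial deposit = cushion − low point = $2,657.26 − (-$11,125.03) = $13,782.29

$13,782.29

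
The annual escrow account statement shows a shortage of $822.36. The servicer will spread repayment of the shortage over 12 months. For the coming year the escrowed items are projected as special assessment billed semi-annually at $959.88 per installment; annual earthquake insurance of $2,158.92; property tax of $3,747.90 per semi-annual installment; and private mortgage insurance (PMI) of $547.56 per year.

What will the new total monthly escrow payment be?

$1,078.70

Special assessment — $959.88 × 2 = $1,919.76
Earthquake insurance — $2,158.92
Property tax — $3,747.90 × 2 = $7,495.80
Private mortgage insurance (PMI) — $547.56
Total annual escrow = $1,919.76 + $2,158.92 + $7,495.80 + $547.56 = $12,122.04
Per month = $12,122.04 ÷ 12 = $1,010.17
Monthly shortage recovery: $822.36 / 12 = $68.53
New monthly escrow = $1,010.17 + $68.53 = $1,078.70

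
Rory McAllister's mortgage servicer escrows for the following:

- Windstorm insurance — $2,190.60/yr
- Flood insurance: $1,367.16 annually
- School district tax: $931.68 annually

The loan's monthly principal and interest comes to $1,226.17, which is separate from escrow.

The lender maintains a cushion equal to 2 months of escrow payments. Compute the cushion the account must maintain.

Windstorm insurance = $2,190.60/yr
Flood insurance = $1,367.16/yr
School district tax = $931.68/yr
Total per year = $2,190.60 + $1,367.16 + $931.68 = $4,489.44
Base monthly escrow = $4,489.44 / 12 = $374.12
Cushion = 2 × $374.12 = $748.24

$748.24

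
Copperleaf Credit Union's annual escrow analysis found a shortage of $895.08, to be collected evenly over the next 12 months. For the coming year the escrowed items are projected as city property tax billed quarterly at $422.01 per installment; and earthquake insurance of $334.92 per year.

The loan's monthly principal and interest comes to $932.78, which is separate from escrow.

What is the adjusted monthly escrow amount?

City property tax — $422.01 × 4 = $1,688.04 per year
Earthquake insurance — $334.92 per year
Yearly total = $1,688.04 + $334.92 = $2,022.96
Base monthly escrow = $2,022.96 ÷ 12 = $168.58
Shortage per month = $895.08 / 12 = $74.59
Adjusted monthly = $168.58 + $74.59 = $243.17

$243.17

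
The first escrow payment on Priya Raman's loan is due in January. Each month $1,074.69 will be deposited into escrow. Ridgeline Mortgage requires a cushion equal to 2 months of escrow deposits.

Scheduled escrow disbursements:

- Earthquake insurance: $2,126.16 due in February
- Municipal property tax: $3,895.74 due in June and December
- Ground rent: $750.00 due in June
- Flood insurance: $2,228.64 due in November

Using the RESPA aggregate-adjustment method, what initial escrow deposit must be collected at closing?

Cushion = 2 × $1,074.69 = $2,149.38
Trial balance (start $0, +$1,074.69 each month, − disbursements):
  Jan: +$1,074.69 → $1,074.69
  Feb: +$1,074.69 − $2,126.16 → $23.22
  Mar: +$1,074.69 → $1,097.91
  Apr: +$1,074.69 → $2,172.60
  May: +$1,074.69 → $3,247.29
  Jun: +$1,074.69 − $4,645.74 → -$323.76
  Jul: +$1,074.69 → $750.93
  Aug: +$1,074.69 → $1,825.62
  Sep: +$1,074.69 → $2,900.31
  Oct: +$1,074.69 → $3,975.00
  Nov: +$1,074.69 − $2,228.64 → $2,821.05
  Dec: +$1,074.69 − $3,895.74 → $0.00
Lowest trial balance = -$323.76 (Jun)
Initial deposit = cushion − low point = $2,149.38 − (-$323.76) = $2,473.14

$2,473.14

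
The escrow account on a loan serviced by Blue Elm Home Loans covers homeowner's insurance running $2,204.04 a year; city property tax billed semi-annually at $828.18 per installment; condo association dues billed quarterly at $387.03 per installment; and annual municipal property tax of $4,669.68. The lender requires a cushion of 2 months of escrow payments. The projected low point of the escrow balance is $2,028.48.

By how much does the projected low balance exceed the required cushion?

$348.78

Homeowner's insurance: $2,204.04/yr
City property tax: $828.18 × 2 = $1,656.36/yr
Condo association dues: $387.03 × 4 = $1,548.12/yr
Municipal property tax: $4,669.68/yr
Yearly total = $2,204.04 + $1,656.36 + $1,548.12 + $4,669.68 = $10,078.20
Monthly = $10,078.20 / 12 = $839.85
Cushion = 2 × $839.85 = $1,679.70
Excess over cushion: $2,028.48 − $1,679.70 = $348.78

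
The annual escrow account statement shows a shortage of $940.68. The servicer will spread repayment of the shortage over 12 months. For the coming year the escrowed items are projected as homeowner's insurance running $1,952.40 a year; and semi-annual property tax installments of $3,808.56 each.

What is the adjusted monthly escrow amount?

Homeowner's insurance — $1,952.40 annually
Property tax — $3,808.56 × 2 = $7,617.12 annually
Total per year = $9,569.52
Base monthly escrow = $9,569.52 ÷ 12 = $797.46
Monthly shortage recovery: $940.68 / 12 = $78.39
Adjusted monthly = $797.46 + $78.39 = $875.85

$875.85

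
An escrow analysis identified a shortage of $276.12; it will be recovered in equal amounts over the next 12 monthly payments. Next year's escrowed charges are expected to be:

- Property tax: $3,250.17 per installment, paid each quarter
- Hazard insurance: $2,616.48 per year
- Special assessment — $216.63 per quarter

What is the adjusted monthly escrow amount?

Property tax: $3,250.17 × 4 = $13,000.68/yr
Hazard insurance: $2,616.48/yr
Special assessment: $216.63 × 4 = $866.52/yr
Combined annual = $13,000.68 + $2,616.48 + $866.52 = $16,483.68
Monthly = $16,483.68 ÷ 12 = $1,373.64
Shortage per month = $276.12 ÷ 12 = $23.01
New monthly escrow = $1,373.64 + $23.01 = $1,396.65

$1,396.65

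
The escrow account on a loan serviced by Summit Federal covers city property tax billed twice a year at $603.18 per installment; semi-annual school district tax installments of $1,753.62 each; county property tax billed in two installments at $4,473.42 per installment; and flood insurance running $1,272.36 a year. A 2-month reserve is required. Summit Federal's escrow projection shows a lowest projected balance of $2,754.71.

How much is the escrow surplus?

City property tax = $603.18 × 2 = $1,206.36/yr
School district tax = $1,753.62 × 2 = $3,507.24/yr
County property tax = $4,473.42 × 2 = $8,946.84/yr
Flood insurance = $1,272.36/yr
Annual escrow total = $1,206.36 + $3,507.24 + $8,946.84 + $1,272.36 = $14,932.80
Base monthly escrow = $14,932.80 ÷ 12 = $1,244.40
Required cushion = 2 × $1,244.40 = $2,488.80
Excess over cushion: $2,754.71 − $2,488.80 = $265.91

$265.91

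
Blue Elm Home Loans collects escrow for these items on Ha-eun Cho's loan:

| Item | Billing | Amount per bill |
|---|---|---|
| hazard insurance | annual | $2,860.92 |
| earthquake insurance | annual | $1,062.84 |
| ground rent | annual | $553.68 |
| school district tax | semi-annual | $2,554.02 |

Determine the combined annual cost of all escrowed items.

$9,585.48

Hazard insurance — $2,860.92/yr
Earthquake insurance — $1,062.84/yr
Ground rent — $553.68/yr
School district tax — $2,554.02 × 2 = $5,108.04/yr
Total annual escrow = $2,860.92 + $1,062.84 + $553.68 + $5,108.04 = $9,585.48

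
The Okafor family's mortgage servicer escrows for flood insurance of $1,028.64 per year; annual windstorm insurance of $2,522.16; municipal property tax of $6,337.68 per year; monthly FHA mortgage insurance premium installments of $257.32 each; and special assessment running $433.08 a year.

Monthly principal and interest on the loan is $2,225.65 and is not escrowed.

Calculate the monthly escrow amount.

Flood insurance — $1,028.64 per year
Windstorm insurance — $2,522.16 per year
Municipal property tax — $6,337.68 per year
FHA mortgage insurance premium — $257.32 × 12 = $3,087.84 per year
Special assessment — $433.08 per year
Combined annual = $13,409.40
Per month = $13,409.40 ÷ 12 = $1,117.45

$1,117.45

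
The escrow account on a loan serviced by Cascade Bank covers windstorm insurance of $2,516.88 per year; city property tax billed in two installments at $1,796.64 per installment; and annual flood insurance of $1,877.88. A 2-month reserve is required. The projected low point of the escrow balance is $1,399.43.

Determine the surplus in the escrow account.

Windstorm insurance — $2,516.88 per year
City property tax — $1,796.64 × 2 = $3,593.28 per year
Flood insurance — $1,877.88 per year
Yearly total = $7,988.04
Monthly = $7,988.04 / 12 = $665.67
Required reserve = 2 × $665.67 = $1,331.34
Surplus = $1,399.43 − $1,331.34 = $68.09

$68.09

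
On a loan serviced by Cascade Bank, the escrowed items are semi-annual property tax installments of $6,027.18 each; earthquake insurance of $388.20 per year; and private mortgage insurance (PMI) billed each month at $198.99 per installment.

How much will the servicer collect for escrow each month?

$1,235.87

Property tax: $6,027.18 × 2 = $12,054.36 per year
Earthquake insurance: $388.20 per year
Private mortgage insurance (PMI): $198.99 × 12 = $2,387.88 per year
Annual escrow total = $14,830.44
Monthly escrow = $14,830.44 / 12 = $1,235.87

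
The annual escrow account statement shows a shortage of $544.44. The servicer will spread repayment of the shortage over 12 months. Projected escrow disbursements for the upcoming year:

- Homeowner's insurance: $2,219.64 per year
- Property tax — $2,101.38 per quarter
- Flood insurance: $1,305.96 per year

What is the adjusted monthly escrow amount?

$1,039.63

Homeowner's insurance = $2,219.64
Property tax = $2,101.38 × 4 = $8,405.52
Flood insurance = $1,305.96
Total per year = $11,931.12
Per month = $11,931.12 / 12 = $994.26
Shortage spread = $544.44 ÷ 12 = $45.37/mo
Adjusted monthly = $994.26 + $45.37 = $1,039.63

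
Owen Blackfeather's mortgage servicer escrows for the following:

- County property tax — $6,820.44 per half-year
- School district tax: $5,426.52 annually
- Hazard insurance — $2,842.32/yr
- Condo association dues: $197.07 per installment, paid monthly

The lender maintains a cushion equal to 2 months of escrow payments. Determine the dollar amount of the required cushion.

$4,045.76

County property tax: $6,820.44 × 2 = $13,640.88 per year
School district tax: $5,426.52 per year
Hazard insurance: $2,842.32 per year
Condo association dues: $197.07 × 12 = $2,364.84 per year
Annual escrow total = $13,640.88 + $5,426.52 + $2,842.32 + $2,364.84 = $24,274.56
Monthly escrow = $24,274.56 / 12 = $2,022.88
Required cushion = 2 × $2,022.88 = $4,045.76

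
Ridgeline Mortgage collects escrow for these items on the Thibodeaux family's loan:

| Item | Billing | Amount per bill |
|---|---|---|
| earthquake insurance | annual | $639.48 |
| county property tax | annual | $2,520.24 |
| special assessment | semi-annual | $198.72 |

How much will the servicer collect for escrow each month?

Earthquake insurance = $639.48/yr
County property tax = $2,520.24/yr
Special assessment = $198.72 × 2 = $397.44/yr
Yearly total = $639.48 + $2,520.24 + $397.44 = $3,557.16
Per month = $3,557.16 / 12 = $296.43

$296.43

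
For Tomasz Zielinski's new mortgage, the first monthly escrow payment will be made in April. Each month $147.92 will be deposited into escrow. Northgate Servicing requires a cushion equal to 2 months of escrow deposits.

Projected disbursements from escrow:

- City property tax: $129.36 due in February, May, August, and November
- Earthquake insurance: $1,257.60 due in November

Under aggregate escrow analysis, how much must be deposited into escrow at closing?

Cushion = 2 × $147.92 = $295.84
Trial balance (start $0, +$147.92 each month, − disbursements):
  Apr: +$147.92 → $147.92
  May: +$147.92 − $129.36 → $166.48
  Jun: +$147.92 → $314.40
  Jul: +$147.92 → $462.32
  Aug: +$147.92 − $129.36 → $480.88
  Sep: +$147.92 → $628.80
  Oct: +$147.92 → $776.72
  Nov: +$147.92 − $1,386.96 → -$462.32
  Dec: +$147.92 → -$314.40
  Jan: +$147.92 → -$166.48
  Feb: +$147.92 − $129.36 → -$147.92
  Mar: +$147.92 → $0.00
Lowest trial balance = -$462.32 (Nov)
Initial deposit = cushion − low point = $295.84 − (-$462.32) = $758.16

$758.16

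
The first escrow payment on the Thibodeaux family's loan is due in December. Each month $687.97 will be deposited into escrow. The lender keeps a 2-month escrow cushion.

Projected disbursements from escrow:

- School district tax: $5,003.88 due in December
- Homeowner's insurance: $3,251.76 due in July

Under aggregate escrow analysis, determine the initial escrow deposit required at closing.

Cushion = 2 × $687.97 = $1,375.94
Trial balance (start $0, +$687.97 each month, − disbursements):
  Dec: +$687.97 − $5,003.88 → -$4,315.91
  Jan: +$687.97 → -$3,627.94
  Feb: +$687.97 → -$2,939.97
  Mar: +$687.97 → -$2,252.00
  Apr: +$687.97 → -$1,564.03
  May: +$687.97 → -$876.06
  Jun: +$687.97 → -$188.09
  Jul: +$687.97 − $3,251.76 → -$2,751.88
  Aug: +$687.97 → -$2,063.91
  Sep: +$687.97 → -$1,375.94
  Oct: +$687.97 → -$687.97
  Nov: +$687.97 → $0.00
Lowest trial balance = -$4,315.91 (Dec)
Initial deposit = cushion − low point = $1,375.94 − (-$4,315.91) = $5,691.85

$5,691.85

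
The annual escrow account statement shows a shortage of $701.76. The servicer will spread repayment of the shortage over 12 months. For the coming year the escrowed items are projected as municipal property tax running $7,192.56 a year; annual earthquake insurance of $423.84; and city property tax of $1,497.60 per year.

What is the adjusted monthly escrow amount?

Municipal property tax: $7,192.56 per year
Earthquake insurance: $423.84 per year
City property tax: $1,497.60 per year
Annual escrow total = $7,192.56 + $423.84 + $1,497.60 = $9,114.00
Monthly escrow = $9,114.00 ÷ 12 = $759.50
Shortage spread = $701.76 ÷ 12 = $58.48/mo
Adjusted monthly = $759.50 + $58.48 = $817.98

$817.98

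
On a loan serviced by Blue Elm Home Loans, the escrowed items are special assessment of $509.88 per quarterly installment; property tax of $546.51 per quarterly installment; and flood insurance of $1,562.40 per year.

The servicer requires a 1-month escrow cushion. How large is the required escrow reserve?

$482.33

Special assessment: $509.88 × 4 = $2,039.52 per year
Property tax: $546.51 × 4 = $2,186.04 per year
Flood insurance: $1,562.40 per year
Yearly total = $5,787.96
Monthly escrow = $5,787.96 ÷ 12 = $482.33
Required cushion = 1 × $482.33 = $482.33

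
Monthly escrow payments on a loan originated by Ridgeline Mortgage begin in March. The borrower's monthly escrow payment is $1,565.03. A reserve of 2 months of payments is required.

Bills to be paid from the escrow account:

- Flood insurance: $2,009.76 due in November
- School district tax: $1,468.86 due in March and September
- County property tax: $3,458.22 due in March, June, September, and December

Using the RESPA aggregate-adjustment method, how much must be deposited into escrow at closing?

$6,492.11

Cushion = 2 × $1,565.03 = $3,130.06
Trial balance (start $0, +$1,565.03 each month, − disbursements):
  Mar: +$1,565.03 − $4,927.08 → -$3,362.05
  Apr: +$1,565.03 → -$1,797.02
  May: +$1,565.03 → -$231.99
  Jun: +$1,565.03 − $3,458.22 → -$2,125.18
  Jul: +$1,565.03 → -$560.15
  Aug: +$1,565.03 → $1,004.88
  Sep: +$1,565.03 − $4,927.08 → -$2,357.17
  Oct: +$1,565.03 → -$792.14
  Nov: +$1,565.03 − $2,009.76 → -$1,236.87
  Dec: +$1,565.03 − $3,458.22 → -$3,130.06
  Jan: +$1,565.03 → -$1,565.03
  Feb: +$1,565.03 → $0.00
Lowest trial balance = -$3,362.05 (Mar)
Initial deposit = cushion − low point = $3,130.06 − (-$3,362.05) = $6,492.11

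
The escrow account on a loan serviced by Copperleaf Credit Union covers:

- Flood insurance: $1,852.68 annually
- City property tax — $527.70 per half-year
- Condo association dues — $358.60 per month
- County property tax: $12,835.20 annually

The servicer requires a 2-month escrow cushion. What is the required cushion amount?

Flood insurance — $1,852.68/yr
City property tax — $527.70 × 2 = $1,055.40/yr
Condo association dues — $358.60 × 12 = $4,303.20/yr
County property tax — $12,835.20/yr
Combined annual = $1,852.68 + $1,055.40 + $4,303.20 + $12,835.20 = $20,046.48
Base monthly escrow = $20,046.48 ÷ 12 = $1,670.54
Reserve = 2 × $1,670.54 = $3,341.08

$3,341.08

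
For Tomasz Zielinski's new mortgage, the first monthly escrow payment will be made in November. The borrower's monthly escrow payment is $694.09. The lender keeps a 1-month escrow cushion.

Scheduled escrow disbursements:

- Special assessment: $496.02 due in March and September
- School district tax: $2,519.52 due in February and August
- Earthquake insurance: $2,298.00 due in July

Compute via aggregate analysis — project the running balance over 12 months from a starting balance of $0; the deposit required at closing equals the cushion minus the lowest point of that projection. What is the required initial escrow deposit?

Cushion = 1 × $694.09 = $694.09
Trial balance (start $0, +$694.09 each month, − disbursements):
  Nov: +$694.09 → $694.09
  Dec: +$694.09 → $1,388.18
  Jan: +$694.09 → $2,082.27
  Feb: +$694.09 − $2,519.52 → $256.84
  Mar: +$694.09 − $496.02 → $454.91
  Apr: +$694.09 → $1,149.00
  May: +$694.09 → $1,843.09
  Jun: +$694.09 → $2,537.18
  Jul: +$694.09 − $2,298.00 → $933.27
  Aug: +$694.09 − $2,519.52 → -$892.16
  Sep: +$694.09 − $496.02 → -$694.09
  Oct: +$694.09 → $0.00
Lowest trial balance = -$892.16 (Aug)
Initial deposit = cushion − low point = $694.09 − (-$892.16) = $1,586.25

$1,586.25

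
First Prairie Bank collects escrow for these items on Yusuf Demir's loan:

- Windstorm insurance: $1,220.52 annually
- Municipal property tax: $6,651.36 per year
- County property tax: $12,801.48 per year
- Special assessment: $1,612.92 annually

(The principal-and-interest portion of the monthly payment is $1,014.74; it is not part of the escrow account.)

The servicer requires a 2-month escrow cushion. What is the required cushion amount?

Windstorm insurance: $1,220.52
Municipal property tax: $6,651.36
County property tax: $12,801.48
Special assessment: $1,612.92
Total per year = $1,220.52 + $6,651.36 + $12,801.48 + $1,612.92 = $22,286.28
Monthly = $22,286.28 / 12 = $1,857.19
Required cushion = 2 × $1,857.19 = $3,714.38

$3,714.38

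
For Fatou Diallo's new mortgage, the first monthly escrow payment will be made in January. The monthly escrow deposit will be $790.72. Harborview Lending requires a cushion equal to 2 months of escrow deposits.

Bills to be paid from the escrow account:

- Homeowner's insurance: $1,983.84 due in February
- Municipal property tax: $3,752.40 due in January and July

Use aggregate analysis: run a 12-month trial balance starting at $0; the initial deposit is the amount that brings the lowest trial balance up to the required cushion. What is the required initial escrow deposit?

Cushion = 2 × $790.72 = $1,581.44
Trial balance (start $0, +$790.72 each month, − disbursements):
  Jan: +$790.72 − $3,752.40 → -$2,961.68
  Feb: +$790.72 − $1,983.84 → -$4,154.80
  Mar: +$790.72 → -$3,364.08
  Apr: +$790.72 → -$2,573.36
  May: +$790.72 → -$1,782.64
  Jun: +$790.72 → -$991.92
  Jul: +$790.72 − $3,752.40 → -$3,953.60
  Aug: +$790.72 → -$3,162.88
  Sep: +$790.72 → -$2,372.16
  Oct: +$790.72 → -$1,581.44
  Nov: +$790.72 → -$790.72
  Dec: +$790.72 → $0.00
Lowest trial balance = -$4,154.80 (Feb)
Initial deposit = cushion − low point = $1,581.44 − (-$4,154.80) = $5,736.24

$5,736.24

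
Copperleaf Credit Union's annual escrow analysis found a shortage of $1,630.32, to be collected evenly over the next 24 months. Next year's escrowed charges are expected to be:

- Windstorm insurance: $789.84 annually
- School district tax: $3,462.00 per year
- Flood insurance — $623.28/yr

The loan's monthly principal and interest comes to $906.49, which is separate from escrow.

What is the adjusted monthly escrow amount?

$474.19

Windstorm insurance = $789.84 annually
School district tax = $3,462.00 annually
Flood insurance = $623.28 annually
Annual escrow total = $4,875.12
Base monthly escrow = $4,875.12 / 12 = $406.26
Shortage per month = $1,630.32 ÷ 24 = $67.93
New monthly escrow = $406.26 + $67.93 = $474.19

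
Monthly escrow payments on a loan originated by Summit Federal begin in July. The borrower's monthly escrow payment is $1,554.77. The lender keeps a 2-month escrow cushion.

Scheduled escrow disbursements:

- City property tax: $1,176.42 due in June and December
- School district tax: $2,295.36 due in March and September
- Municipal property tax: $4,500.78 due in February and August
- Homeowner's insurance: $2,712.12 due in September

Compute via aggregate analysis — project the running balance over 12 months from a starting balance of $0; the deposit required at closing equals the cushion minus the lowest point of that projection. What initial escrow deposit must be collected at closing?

Cushion = 2 × $1,554.77 = $3,109.54
Trial balance (start $0, +$1,554.77 each month, − disbursements):
  Jul: +$1,554.77 → $1,554.77
  Aug: +$1,554.77 − $4,500.78 → -$1,391.24
  Sep: +$1,554.77 − $5,007.48 → -$4,843.95
  Oct: +$1,554.77 → -$3,289.18
  Nov: +$1,554.77 → -$1,734.41
  Dec: +$1,554.77 − $1,176.42 → -$1,356.06
  Jan: +$1,554.77 → $198.71
  Feb: +$1,554.77 − $4,500.78 → -$2,747.30
  Mar: +$1,554.77 − $2,295.36 → -$3,487.89
  Apr: +$1,554.77 → -$1,933.12
  May: +$1,554.77 → -$378.35
  Jun: +$1,554.77 − $1,176.42 → $0.00
Lowest trial balance = -$4,843.95 (Sep)
Initial deposit = cushion − low point = $3,109.54 − (-$4,843.95) = $7,953.49

$7,953.49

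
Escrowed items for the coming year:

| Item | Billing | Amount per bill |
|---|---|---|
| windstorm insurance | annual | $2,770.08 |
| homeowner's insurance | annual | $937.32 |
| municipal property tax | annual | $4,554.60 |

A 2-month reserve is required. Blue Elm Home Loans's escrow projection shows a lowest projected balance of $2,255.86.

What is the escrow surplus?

Windstorm insurance — $2,770.08
Homeowner's insurance — $937.32
Municipal property tax — $4,554.60
Total per year = $2,770.08 + $937.32 + $4,554.60 = $8,262.00
Base monthly escrow = $8,262.00 / 12 = $688.50
Required cushion = 2 × $688.50 = $1,377.00
Excess over cushion: $2,255.86 − $1,377.00 = $878.86

$878.86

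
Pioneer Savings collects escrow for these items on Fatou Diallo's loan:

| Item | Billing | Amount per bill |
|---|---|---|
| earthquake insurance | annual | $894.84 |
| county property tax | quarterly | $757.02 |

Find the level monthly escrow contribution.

$326.91

Earthquake insurance: $894.84
County property tax: $757.02 × 4 = $3,028.08
Combined annual = $894.84 + $3,028.08 = $3,922.92
Per month = $3,922.92 ÷ 12 = $326.91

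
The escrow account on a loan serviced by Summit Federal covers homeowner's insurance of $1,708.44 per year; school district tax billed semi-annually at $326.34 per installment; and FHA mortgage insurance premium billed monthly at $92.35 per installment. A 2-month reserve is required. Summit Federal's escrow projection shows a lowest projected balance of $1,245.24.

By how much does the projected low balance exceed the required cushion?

$667.02

Homeowner's insurance = $1,708.44
School district tax = $326.34 × 2 = $652.68
FHA mortgage insurance premium = $92.35 × 12 = $1,108.20
Yearly total = $3,469.32
Monthly escrow = $3,469.32 ÷ 12 = $289.11
Required cushion = 2 × $289.11 = $578.22
Surplus = $1,245.24 − $578.22 = $667.02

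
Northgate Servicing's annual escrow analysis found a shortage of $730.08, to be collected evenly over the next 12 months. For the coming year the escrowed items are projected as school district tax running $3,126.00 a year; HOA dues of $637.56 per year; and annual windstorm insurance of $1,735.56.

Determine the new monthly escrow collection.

$519.10

School district tax — $3,126.00
HOA dues — $637.56
Windstorm insurance — $1,735.56
Total annual escrow = $3,126.00 + $637.56 + $1,735.56 = $5,499.12
Monthly escrow = $5,499.12 / 12 = $458.26
Shortage per month = $730.08 / 12 = $60.84
New monthly escrow = $458.26 + $60.84 = $519.10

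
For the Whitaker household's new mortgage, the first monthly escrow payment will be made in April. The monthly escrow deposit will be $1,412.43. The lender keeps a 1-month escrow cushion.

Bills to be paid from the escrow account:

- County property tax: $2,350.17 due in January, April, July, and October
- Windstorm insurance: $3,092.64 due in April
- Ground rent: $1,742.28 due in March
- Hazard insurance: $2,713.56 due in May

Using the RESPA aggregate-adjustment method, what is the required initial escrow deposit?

Cushion = 1 × $1,412.43 = $1,412.43
Trial balance (start $0, +$1,412.43 each month, − disbursements):
  Apr: +$1,412.43 − $5,442.81 → -$4,030.38
  May: +$1,412.43 − $2,713.56 → -$5,331.51
  Jun: +$1,412.43 → -$3,919.08
  Jul: +$1,412.43 − $2,350.17 → -$4,856.82
  Aug: +$1,412.43 → -$3,444.39
  Sep: +$1,412.43 → -$2,031.96
  Oct: +$1,412.43 − $2,350.17 → -$2,969.70
  Nov: +$1,412.43 → -$1,557.27
  Dec: +$1,412.43 → -$144.84
  Jan: +$1,412.43 − $2,350.17 → -$1,082.58
  Feb: +$1,412.43 → $329.85
  Mar: +$1,412.43 − $1,742.28 → $0.00
Lowest trial balance = -$5,331.51 (May)
Initial deposit = cushion − low point = $1,412.43 − (-$5,331.51) = $6,743.94

$6,743.94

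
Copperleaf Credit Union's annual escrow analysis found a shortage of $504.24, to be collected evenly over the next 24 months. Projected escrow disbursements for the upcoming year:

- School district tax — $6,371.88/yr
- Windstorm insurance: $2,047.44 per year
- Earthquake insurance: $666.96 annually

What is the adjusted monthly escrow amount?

School district tax = $6,371.88/yr
Windstorm insurance = $2,047.44/yr
Earthquake insurance = $666.96/yr
Total per year = $9,086.28
Base monthly escrow = $9,086.28 ÷ 12 = $757.19
Monthly shortage recovery: $504.24 / 24 = $21.01
New monthly escrow = $757.19 + $21.01 = $778.20

$778.20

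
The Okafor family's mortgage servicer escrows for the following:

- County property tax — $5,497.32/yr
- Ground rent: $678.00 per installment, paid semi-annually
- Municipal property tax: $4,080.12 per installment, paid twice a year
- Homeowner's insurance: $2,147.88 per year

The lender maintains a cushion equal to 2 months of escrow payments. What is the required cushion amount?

County property tax — $5,497.32 annually
Ground rent — $678.00 × 2 = $1,356.00 annually
Municipal property tax — $4,080.12 × 2 = $8,160.24 annually
Homeowner's insurance — $2,147.88 annually
Total annual escrow = $17,161.44
Monthly = $17,161.44 / 12 = $1,430.12
Required cushion = 2 × $1,430.12 = $2,860.24

$2,860.24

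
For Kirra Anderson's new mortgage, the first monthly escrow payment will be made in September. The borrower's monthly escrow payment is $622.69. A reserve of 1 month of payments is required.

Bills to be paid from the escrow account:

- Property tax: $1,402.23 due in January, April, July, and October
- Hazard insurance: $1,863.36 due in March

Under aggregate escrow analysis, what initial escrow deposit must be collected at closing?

Cushion = 1 × $622.69 = $622.69
Trial balance (start $0, +$622.69 each month, − disbursements):
  Sep: +$622.69 → $622.69
  Oct: +$622.69 − $1,402.23 → -$156.85
  Nov: +$622.69 → $465.84
  Dec: +$622.69 → $1,088.53
  Jan: +$622.69 − $1,402.23 → $308.99
  Feb: +$622.69 → $931.68
  Mar: +$622.69 − $1,863.36 → -$308.99
  Apr: +$622.69 − $1,402.23 → -$1,088.53
  May: +$622.69 → -$465.84
  Jun: +$622.69 → $156.85
  Jul: +$622.69 − $1,402.23 → -$622.69
  Aug: +$622.69 → $0.00
Lowest trial balance = -$1,088.53 (Apr)
Initial deposit = cushion − low point = $622.69 − (-$1,088.53) = $1,711.22

$1,711.22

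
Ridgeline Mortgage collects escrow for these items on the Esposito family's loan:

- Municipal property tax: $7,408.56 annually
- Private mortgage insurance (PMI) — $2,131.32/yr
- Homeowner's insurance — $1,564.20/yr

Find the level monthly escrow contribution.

$925.34

Municipal property tax — $7,408.56 per year
Private mortgage insurance (PMI) — $2,131.32 per year
Homeowner's insurance — $1,564.20 per year
Yearly total = $7,408.56 + $2,131.32 + $1,564.20 = $11,104.08
Monthly escrow = $11,104.08 / 12 = $925.34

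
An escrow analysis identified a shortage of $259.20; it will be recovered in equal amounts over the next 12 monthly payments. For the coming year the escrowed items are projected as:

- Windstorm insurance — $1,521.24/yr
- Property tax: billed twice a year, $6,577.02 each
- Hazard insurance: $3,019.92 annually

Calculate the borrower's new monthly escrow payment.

$1,496.20

Windstorm insurance — $1,521.24
Property tax — $6,577.02 × 2 = $13,154.04
Hazard insurance — $3,019.92
Combined annual = $1,521.24 + $13,154.04 + $3,019.92 = $17,695.20
Per month = $17,695.20 ÷ 12 = $1,474.60
Shortage spread = $259.20 / 12 = $21.60/mo
Adjusted monthly = $1,474.60 + $21.60 = $1,496.20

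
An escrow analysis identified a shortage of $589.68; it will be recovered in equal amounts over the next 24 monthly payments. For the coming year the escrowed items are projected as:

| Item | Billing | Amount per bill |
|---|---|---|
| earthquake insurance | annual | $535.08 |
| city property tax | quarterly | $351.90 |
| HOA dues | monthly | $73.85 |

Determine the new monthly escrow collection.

$260.31

Earthquake insurance — $535.08/yr
City property tax — $351.90 × 4 = $1,407.60/yr
HOA dues — $73.85 × 12 = $886.20/yr
Total per year = $535.08 + $1,407.60 + $886.20 = $2,828.88
Monthly = $2,828.88 / 12 = $235.74
Monthly shortage recovery: $589.68 / 24 = $24.57
New monthly escrow = $235.74 + $24.57 = $260.31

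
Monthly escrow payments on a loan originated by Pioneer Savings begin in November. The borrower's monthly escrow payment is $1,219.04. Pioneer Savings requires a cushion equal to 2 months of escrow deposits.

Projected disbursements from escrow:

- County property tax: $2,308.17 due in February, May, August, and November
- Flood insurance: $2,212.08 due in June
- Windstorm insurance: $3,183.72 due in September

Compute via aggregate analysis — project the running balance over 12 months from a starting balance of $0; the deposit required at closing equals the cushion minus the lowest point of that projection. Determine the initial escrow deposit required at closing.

Cushion = 2 × $1,219.04 = $2,438.08
Trial balance (start $0, +$1,219.04 each month, − disbursements):
  Nov: +$1,219.04 − $2,308.17 → -$1,089.13
  Dec: +$1,219.04 → $129.91
  Jan: +$1,219.04 → $1,348.95
  Feb: +$1,219.04 − $2,308.17 → $259.82
  Mar: +$1,219.04 → $1,478.86
  Apr: +$1,219.04 → $2,697.90
  May: +$1,219.04 − $2,308.17 → $1,608.77
  Jun: +$1,219.04 − $2,212.08 → $615.73
  Jul: +$1,219.04 → $1,834.77
  Aug: +$1,219.04 − $2,308.17 → $745.64
  Sep: +$1,219.04 − $3,183.72 → -$1,219.04
  Oct: +$1,219.04 → $0.00
Lowest trial balance = -$1,219.04 (Sep)
Initial deposit = cushion − low point = $2,438.08 − (-$1,219.04) = $3,657.12

$3,657.12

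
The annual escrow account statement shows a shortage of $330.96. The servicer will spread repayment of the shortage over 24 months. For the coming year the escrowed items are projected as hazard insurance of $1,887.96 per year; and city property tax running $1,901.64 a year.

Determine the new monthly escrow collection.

$329.59

Hazard insurance — $1,887.96 annually
City property tax — $1,901.64 annually
Combined annual = $3,789.60
Per month = $3,789.60 ÷ 12 = $315.80
Shortage spread = $330.96 / 24 = $13.79/mo
Adjusted monthly = $315.80 + $13.79 = $329.59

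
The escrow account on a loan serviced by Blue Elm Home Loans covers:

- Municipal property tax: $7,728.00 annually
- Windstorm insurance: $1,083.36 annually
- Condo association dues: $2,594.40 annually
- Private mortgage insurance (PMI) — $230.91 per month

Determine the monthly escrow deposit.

Municipal property tax — $7,728.00 annually
Windstorm insurance — $1,083.36 annually
Condo association dues — $2,594.40 annually
Private mortgage insurance (PMI) — $230.91 × 12 = $2,770.92 annually
Combined annual = $14,176.68
Monthly escrow = $14,176.68 / 12 = $1,181.39

$1,181.39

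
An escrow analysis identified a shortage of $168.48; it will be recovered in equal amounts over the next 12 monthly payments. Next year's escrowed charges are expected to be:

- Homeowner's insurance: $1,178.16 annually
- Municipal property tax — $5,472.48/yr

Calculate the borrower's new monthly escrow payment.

$568.26

Homeowner's insurance: $1,178.16 annually
Municipal property tax: $5,472.48 annually
Combined annual = $1,178.16 + $5,472.48 = $6,650.64
Monthly = $6,650.64 ÷ 12 = $554.22
Monthly shortage recovery: $168.48 / 12 = $14.04
New monthly escrow = $554.22 + $14.04 = $568.26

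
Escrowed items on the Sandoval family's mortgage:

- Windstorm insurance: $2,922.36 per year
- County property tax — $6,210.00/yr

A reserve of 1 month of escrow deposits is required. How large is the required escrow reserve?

$761.03

Windstorm insurance = $2,922.36
County property tax = $6,210.00
Total annual escrow = $2,922.36 + $6,210.00 = $9,132.36
Base monthly escrow = $9,132.36 ÷ 12 = $761.03
Cushion = 1 × $761.03 = $761.03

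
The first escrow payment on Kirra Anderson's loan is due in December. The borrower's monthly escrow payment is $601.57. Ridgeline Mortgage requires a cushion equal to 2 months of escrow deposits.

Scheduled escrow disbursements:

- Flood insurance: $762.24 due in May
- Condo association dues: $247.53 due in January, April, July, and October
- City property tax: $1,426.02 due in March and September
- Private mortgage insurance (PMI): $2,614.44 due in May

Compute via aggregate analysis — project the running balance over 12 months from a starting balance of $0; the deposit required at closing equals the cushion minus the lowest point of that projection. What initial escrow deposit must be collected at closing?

$2,891.48

Cushion = 2 × $601.57 = $1,203.14
Trial balance (start $0, +$601.57 each month, − disbursements):
  Dec: +$601.57 → $601.57
  Jan: +$601.57 − $247.53 → $955.61
  Feb: +$601.57 → $1,557.18
  Mar: +$601.57 − $1,426.02 → $732.73
  Apr: +$601.57 − $247.53 → $1,086.77
  May: +$601.57 − $3,376.68 → -$1,688.34
  Jun: +$601.57 → -$1,086.77
  Jul: +$601.57 − $247.53 → -$732.73
  Aug: +$601.57 → -$131.16
  Sep: +$601.57 − $1,426.02 → -$955.61
  Oct: +$601.57 − $247.53 → -$601.57
  Nov: +$601.57 → $0.00
Lowest trial balance = -$1,688.34 (May)
Initial deposit = cushion − low point = $1,203.14 − (-$1,688.34) = $2,891.48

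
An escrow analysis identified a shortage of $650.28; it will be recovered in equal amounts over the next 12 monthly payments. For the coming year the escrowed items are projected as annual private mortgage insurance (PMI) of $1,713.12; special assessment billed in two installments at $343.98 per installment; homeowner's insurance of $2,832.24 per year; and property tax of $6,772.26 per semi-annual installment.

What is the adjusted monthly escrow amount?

$1,619.01

Private mortgage insurance (PMI): $1,713.12 per year
Special assessment: $343.98 × 2 = $687.96 per year
Homeowner's insurance: $2,832.24 per year
Property tax: $6,772.26 × 2 = $13,544.52 per year
Yearly total = $1,713.12 + $687.96 + $2,832.24 + $13,544.52 = $18,777.84
Per month = $18,777.84 ÷ 12 = $1,564.82
Shortage spread = $650.28 ÷ 12 = $54.19/mo
New monthly escrow = $1,564.82 + $54.19 = $1,619.01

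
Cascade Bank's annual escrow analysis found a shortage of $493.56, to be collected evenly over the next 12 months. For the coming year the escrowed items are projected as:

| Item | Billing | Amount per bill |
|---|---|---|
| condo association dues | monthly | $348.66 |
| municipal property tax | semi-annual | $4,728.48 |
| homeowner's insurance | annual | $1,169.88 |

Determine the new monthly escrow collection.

$1,275.36

Condo association dues: $348.66 × 12 = $4,183.92 per year
Municipal property tax: $4,728.48 × 2 = $9,456.96 per year
Homeowner's insurance: $1,169.88 per year
Yearly total = $14,810.76
Monthly escrow = $14,810.76 ÷ 12 = $1,234.23
Monthly shortage recovery: $493.56 ÷ 12 = $41.13
New monthly escrow = $1,234.23 + $41.13 = $1,275.36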